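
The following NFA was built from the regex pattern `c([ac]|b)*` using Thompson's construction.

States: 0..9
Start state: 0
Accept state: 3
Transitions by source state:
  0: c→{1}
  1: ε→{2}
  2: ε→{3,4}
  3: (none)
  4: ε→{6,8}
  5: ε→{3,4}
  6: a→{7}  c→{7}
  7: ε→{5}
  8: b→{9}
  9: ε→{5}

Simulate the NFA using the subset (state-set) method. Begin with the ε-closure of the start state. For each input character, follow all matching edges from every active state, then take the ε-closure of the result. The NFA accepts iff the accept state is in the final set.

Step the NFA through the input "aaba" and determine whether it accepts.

S₀ = ε-closure({0}) = {0}
'a' @ 1: {}  — dead — no transitions
rest 'aba' ignored (set empty)
end set {} — state 3 not in

Answer: REJECT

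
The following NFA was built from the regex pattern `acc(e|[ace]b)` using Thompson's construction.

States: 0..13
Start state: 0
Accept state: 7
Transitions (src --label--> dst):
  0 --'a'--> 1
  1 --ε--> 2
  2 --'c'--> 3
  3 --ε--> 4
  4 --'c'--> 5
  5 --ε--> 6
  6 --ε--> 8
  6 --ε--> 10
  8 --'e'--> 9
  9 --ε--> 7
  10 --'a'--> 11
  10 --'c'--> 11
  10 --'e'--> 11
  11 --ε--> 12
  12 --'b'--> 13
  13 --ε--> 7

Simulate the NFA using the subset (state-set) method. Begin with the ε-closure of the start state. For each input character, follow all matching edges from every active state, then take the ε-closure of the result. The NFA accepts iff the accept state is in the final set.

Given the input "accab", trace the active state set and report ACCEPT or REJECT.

Answer: ACCEPT

Derivation:
start: ε-closure({0}) = {0}
'a' @ 1: {1,2}
'c' @ 2: {3,4}
'c' @ 3: {5,6,8,10}
'a' @ 4: {11,12}
'b' @ 5: {7,13}  (accept∈set)
end set {7,13} — state 7 in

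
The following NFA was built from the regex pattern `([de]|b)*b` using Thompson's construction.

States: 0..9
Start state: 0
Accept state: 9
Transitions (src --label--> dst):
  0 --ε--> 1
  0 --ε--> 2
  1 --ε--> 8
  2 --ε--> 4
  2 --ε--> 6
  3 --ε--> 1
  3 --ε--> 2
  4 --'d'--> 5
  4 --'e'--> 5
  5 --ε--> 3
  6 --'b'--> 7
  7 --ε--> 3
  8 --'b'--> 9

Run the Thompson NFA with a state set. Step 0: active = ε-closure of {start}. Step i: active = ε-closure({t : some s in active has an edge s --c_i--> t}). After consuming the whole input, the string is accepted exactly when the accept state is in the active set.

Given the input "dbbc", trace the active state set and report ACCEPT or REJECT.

Answer: REJECT

Steps:
start: ε-closure({0}) = {0,1,2,4,6,8}
'd' @ 1: {1,2,3,4,5,6,8}
'b' @ 2: {1,2,3,4,6,7,8,9}  ✓accept
'b' @ 3: {1,2,3,4,6,7,8,9}  ✓accept
'c' @ 4: {}  — dead — no transitions
after full input: {}  (accept=9 not in)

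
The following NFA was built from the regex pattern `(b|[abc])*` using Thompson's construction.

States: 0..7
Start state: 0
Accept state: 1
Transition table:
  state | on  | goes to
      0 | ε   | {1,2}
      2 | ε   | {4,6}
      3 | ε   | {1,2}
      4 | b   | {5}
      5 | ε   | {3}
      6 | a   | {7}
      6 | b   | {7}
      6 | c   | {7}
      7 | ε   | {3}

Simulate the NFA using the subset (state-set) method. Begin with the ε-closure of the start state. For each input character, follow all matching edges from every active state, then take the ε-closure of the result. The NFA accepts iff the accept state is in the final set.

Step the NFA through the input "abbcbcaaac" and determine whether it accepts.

Answer: ACCEPT

Steps:
start: ε-closure({0}) = {0,1,2,4,6}
'a' @ 1: {1,2,3,4,6,7}  (accept∈set)
'b' @ 2: {1,2,3,4,5,6,7}  (accept∈set)
'b' @ 3: {1,2,3,4,5,6,7}  (accept∈set)
'c' @ 4: {1,2,3,4,6,7}  (accept∈set)
'b' @ 5: {1,2,3,4,5,6,7}  (accept∈set)
'c' @ 6: {1,2,3,4,6,7}  (accept∈set)
'a' @ 7: {1,2,3,4,6,7}  (accept∈set)
'a' @ 8: {1,2,3,4,6,7}  (accept∈set)
'a' @ 9: {1,2,3,4,6,7}  (accept∈set)
'c' @ 10: {1,2,3,4,6,7}  (accept∈set)
end set {1,2,3,4,6,7} — state 1 in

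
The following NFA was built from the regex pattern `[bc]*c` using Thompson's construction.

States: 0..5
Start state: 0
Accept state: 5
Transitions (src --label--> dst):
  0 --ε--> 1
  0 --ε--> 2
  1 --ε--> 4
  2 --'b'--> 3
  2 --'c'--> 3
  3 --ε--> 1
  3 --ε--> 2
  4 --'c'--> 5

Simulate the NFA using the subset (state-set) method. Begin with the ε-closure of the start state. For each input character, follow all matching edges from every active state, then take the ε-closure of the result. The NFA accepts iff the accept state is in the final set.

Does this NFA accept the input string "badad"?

initial (ε-close {0}): {0,1,2,4}
'b' @ 1: {1,2,3,4}
'a' @ 2: {}  — state set empty
rest 'dad' ignored (set empty)
final: {}; accept 5 not in set

Answer: REJECT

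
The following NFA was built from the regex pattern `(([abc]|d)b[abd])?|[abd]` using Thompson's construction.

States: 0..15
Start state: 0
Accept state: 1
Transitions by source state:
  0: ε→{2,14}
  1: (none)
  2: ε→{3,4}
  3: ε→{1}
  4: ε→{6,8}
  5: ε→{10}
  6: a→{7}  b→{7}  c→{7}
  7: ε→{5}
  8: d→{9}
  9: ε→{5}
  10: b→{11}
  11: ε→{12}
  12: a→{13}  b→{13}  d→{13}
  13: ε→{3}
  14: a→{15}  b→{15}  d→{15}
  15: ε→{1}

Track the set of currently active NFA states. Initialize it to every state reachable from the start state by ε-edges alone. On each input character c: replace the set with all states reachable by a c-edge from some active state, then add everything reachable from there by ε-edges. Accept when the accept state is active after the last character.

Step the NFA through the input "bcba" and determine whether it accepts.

Answer: REJECT

Derivation:
initial (ε-close {0}): {0,1,2,3,4,6,8,14}
'b' @ 1: {1,5,7,10,15}  (accept∈set)
'c' @ 2: {}  — dead — no transitions
rest 'ba' ignored (set empty)
after full input: {}  (accept=1 not in)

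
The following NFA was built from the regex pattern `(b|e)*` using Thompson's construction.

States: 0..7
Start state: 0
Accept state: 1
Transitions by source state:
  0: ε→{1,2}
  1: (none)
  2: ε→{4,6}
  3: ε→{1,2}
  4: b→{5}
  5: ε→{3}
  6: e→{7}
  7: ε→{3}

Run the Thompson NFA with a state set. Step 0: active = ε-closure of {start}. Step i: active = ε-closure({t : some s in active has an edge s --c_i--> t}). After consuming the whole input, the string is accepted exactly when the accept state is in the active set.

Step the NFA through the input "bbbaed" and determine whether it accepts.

start: ε-closure({0}) = {0,1,2,4,6}
'b' @ 1: {1,2,3,4,5,6}  ✓accept
'b' @ 2: {1,2,3,4,5,6}  ✓accept
'b' @ 3: {1,2,3,4,5,6}  ✓accept
'a' @ 4: {}  — no active states
rest 'ed' ignored (set empty)
end set {} — state 1 not in

Answer: REJECT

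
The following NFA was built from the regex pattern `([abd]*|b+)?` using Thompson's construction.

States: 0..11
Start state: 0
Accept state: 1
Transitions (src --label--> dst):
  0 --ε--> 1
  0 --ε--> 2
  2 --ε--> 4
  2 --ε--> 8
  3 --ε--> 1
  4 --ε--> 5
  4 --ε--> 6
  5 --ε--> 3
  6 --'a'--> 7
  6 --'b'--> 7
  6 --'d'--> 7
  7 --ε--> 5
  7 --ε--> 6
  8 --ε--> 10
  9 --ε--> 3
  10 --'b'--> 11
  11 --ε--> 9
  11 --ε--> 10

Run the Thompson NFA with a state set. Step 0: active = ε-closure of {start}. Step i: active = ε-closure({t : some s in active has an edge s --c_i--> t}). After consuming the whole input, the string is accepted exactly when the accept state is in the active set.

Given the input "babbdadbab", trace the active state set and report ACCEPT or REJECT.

initial (ε-close {0}): {0,1,2,3,4,5,6,8,10}
'b' @ 1: {1,3,5,6,7,9,10,11}  (accept∈set)
'a' @ 2: {1,3,5,6,7}  (accept∈set)
'b' @ 3: {1,3,5,6,7}  (accept∈set)
'b' @ 4: {1,3,5,6,7}  (accept∈set)
'd' @ 5: {1,3,5,6,7}  (accept∈set)
'a' @ 6: {1,3,5,6,7}  (accept∈set)
'd' @ 7: {1,3,5,6,7}  (accept∈set)
'b' @ 8: {1,3,5,6,7}  (accept∈set)
'a' @ 9: {1,3,5,6,7}  (accept∈set)
'b' @ 10: {1,3,5,6,7}  (accept∈set)
end set {1,3,5,6,7} — state 1 in

Answer: ACCEPT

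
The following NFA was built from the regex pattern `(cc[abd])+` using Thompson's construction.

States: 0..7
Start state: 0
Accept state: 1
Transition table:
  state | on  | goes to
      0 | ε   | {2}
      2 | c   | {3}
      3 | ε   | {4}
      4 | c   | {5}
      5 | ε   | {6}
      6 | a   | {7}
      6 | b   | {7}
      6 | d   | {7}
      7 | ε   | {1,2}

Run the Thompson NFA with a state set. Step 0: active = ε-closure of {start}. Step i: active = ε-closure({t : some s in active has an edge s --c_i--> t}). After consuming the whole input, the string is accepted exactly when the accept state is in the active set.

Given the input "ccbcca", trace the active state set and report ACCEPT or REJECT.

start: ε-closure({0}) = {0,2}
'c' @ 1: {3,4}
'c' @ 2: {5,6}
'b' @ 3: {1,2,7}  ✓accept
'c' @ 4: {3,4}
'c' @ 5: {5,6}
'a' @ 6: {1,2,7}  ✓accept
end set {1,2,7} — state 1 in

Answer: ACCEPT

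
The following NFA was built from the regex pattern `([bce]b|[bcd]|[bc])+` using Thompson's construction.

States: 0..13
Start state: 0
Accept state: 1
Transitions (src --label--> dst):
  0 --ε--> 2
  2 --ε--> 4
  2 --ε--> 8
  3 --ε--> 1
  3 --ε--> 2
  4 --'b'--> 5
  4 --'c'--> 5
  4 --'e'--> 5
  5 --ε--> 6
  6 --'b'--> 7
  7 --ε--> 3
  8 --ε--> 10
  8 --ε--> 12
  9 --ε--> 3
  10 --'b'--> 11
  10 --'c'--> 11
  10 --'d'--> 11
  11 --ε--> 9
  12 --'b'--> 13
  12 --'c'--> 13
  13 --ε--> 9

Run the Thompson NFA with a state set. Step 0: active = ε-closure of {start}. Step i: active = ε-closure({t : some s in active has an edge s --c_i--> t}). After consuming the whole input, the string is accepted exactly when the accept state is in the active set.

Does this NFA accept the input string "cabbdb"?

start: ε-closure({0}) = {0,2,4,8,10,12}
'c' @ 1: {1,2,3,4,5,6,8,9,10,11,12,13}  (accept∈set)
'a' @ 2: {}  — dead — no transitions
rest 'bbdb' ignored (set empty)
final: {}; accept 1 not in set

Answer: REJECT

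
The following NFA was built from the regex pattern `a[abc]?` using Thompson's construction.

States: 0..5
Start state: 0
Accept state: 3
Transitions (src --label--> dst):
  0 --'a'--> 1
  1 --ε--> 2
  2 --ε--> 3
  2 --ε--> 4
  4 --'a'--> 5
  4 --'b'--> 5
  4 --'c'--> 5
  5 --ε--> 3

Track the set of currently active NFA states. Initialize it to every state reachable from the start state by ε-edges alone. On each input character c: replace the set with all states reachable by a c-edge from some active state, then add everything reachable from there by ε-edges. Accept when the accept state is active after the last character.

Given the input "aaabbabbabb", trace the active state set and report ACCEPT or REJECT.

initial (ε-close {0}): {0}
'a' @ 1: {1,2,3,4}  [accepting]
'a' @ 2: {3,5}  [accepting]
'a' @ 3: {}  — no active states
rest 'bbabbabb' ignored (set empty)
after full input: {}  (accept=3 not in)

Answer: REJECT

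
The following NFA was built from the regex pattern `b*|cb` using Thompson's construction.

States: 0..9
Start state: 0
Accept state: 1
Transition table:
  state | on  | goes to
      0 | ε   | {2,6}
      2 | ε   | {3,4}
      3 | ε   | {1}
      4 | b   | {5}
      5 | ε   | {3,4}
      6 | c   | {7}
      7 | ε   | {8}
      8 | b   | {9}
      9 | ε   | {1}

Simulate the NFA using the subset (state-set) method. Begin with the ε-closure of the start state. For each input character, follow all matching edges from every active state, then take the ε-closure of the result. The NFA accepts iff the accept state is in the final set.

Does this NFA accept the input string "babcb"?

S₀ = ε-closure({0}) = {0,1,2,3,4,6}
'b' @ 1: {1,3,4,5}  [accepting]
'a' @ 2: {}  — dead — no transitions
rest 'bcb' ignored (set empty)
end set {} — state 1 not in

Answer: REJECT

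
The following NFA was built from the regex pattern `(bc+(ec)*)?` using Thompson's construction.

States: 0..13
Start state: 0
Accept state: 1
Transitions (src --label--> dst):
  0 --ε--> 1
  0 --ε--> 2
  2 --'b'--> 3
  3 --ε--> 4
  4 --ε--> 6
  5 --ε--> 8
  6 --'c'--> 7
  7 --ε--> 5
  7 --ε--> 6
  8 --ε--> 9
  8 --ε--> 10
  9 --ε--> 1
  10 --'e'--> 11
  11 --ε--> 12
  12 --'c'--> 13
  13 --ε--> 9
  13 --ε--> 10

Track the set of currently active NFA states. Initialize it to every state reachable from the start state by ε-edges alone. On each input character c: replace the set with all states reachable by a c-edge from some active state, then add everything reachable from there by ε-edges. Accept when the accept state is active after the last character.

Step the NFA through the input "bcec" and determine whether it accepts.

Answer: ACCEPT

Derivation:
start: ε-closure({0}) = {0,1,2}
'b' @ 1: {3,4,6}
'c' @ 2: {1,5,6,7,8,9,10}  ✓accept
'e' @ 3: {11,12}
'c' @ 4: {1,9,10,13}  ✓accept
final: {1,9,10,13}; accept 1 in set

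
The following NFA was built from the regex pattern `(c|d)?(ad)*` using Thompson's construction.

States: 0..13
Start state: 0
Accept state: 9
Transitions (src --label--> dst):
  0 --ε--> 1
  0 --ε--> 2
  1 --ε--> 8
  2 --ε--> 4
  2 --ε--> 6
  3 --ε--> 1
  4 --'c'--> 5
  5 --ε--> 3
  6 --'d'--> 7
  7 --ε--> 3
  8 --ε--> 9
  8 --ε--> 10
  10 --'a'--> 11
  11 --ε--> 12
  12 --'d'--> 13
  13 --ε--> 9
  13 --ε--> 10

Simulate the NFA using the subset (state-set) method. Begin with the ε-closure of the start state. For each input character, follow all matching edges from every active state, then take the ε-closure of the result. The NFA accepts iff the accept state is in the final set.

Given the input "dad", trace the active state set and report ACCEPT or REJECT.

Answer: ACCEPT

Steps:
start: ε-closure({0}) = {0,1,2,4,6,8,9,10}
'd' @ 1: {1,3,7,8,9,10}  (accept∈set)
'a' @ 2: {11,12}
'd' @ 3: {9,10,13}  (accept∈set)
end set {9,10,13} — state 9 in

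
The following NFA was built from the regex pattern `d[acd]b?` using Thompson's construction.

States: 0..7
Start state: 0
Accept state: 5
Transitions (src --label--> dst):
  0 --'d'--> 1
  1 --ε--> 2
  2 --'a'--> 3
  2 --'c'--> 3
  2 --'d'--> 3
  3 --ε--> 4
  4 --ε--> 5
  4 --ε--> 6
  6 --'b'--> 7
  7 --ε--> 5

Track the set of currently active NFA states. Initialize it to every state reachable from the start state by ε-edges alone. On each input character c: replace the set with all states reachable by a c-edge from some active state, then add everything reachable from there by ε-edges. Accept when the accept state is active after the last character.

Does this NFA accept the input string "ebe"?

Answer: REJECT

Trace:
S₀ = ε-closure({0}) = {0}
'e' @ 1: {}  — state set empty
rest 'be' ignored (set empty)
after full input: {}  (accept=5 not in)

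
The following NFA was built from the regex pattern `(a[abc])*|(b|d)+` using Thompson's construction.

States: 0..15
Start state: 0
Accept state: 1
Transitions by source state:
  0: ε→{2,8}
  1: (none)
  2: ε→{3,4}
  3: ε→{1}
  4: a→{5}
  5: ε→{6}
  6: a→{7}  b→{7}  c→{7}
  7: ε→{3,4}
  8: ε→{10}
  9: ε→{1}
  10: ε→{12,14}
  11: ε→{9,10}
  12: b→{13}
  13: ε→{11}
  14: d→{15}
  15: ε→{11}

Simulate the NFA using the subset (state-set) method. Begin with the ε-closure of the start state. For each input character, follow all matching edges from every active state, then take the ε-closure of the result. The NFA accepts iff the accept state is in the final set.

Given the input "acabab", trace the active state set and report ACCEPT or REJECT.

Answer: ACCEPT

Steps:
initial (ε-close {0}): {0,1,2,3,4,8,10,12,14}
'a' @ 1: {5,6}
'c' @ 2: {1,3,4,7}  ✓accept
'a' @ 3: {5,6}
'b' @ 4: {1,3,4,7}  ✓accept
'a' @ 5: {5,6}
'b' @ 6: {1,3,4,7}  ✓accept
after full input: {1,3,4,7}  (accept=1 in)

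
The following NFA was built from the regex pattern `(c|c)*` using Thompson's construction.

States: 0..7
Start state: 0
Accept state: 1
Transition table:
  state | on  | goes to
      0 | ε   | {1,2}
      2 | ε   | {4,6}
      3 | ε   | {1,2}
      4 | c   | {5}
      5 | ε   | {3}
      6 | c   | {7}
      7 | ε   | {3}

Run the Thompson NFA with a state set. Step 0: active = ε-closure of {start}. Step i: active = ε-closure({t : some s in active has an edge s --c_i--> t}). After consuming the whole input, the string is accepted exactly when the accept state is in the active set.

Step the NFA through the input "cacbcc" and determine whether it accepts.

S₀ = ε-closure({0}) = {0,1,2,4,6}
'c' @ 1: {1,2,3,4,5,6,7}  [accepting]
'a' @ 2: {}  — dead — no transitions
rest 'cbcc' ignored (set empty)
final: {}; accept 1 not in set

Answer: REJECT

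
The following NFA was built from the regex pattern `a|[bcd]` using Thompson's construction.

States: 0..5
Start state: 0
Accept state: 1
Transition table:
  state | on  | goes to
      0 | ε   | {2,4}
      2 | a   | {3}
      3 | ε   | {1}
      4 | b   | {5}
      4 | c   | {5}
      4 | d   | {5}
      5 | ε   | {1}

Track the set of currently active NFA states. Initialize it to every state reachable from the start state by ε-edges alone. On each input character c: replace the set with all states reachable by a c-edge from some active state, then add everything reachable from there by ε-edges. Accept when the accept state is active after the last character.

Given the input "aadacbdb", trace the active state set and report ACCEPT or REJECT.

Answer: REJECT

Steps:
S₀ = ε-closure({0}) = {0,2,4}
'a' @ 1: {1,3}  [accepting]
'a' @ 2: {}  — dead — no transitions
rest 'dacbdb' ignored (set empty)
final: {}; accept 1 not in set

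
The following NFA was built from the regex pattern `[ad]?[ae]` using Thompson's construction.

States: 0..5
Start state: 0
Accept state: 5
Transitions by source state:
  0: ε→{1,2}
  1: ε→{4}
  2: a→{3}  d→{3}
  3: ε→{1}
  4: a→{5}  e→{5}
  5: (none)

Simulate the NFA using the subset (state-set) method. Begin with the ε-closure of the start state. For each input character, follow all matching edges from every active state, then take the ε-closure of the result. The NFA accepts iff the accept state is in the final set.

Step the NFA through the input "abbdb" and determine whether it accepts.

Answer: REJECT

Derivation:
initial (ε-close {0}): {0,1,2,4}
'a' @ 1: {1,3,4,5}  [accepting]
'b' @ 2: {}  — dead — no transitions
rest 'bdb' ignored (set empty)
after full input: {}  (accept=5 not in)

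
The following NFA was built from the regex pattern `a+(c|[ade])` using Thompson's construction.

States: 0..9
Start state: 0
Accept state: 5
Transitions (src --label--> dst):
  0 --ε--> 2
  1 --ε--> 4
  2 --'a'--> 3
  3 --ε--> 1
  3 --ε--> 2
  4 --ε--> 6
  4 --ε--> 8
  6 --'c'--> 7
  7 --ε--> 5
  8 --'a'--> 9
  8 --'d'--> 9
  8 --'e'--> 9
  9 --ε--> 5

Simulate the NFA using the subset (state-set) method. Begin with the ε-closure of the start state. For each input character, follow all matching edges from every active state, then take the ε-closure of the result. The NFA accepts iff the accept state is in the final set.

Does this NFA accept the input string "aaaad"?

S₀ = ε-closure({0}) = {0,2}
'a' @ 1: {1,2,3,4,6,8}
'a' @ 2: {1,2,3,4,5,6,8,9}  ✓accept
'a' @ 3: {1,2,3,4,5,6,8,9}  ✓accept
'a' @ 4: {1,2,3,4,5,6,8,9}  ✓accept
'd' @ 5: {5,9}  ✓accept
after full input: {5,9}  (accept=5 in)

Answer: ACCEPT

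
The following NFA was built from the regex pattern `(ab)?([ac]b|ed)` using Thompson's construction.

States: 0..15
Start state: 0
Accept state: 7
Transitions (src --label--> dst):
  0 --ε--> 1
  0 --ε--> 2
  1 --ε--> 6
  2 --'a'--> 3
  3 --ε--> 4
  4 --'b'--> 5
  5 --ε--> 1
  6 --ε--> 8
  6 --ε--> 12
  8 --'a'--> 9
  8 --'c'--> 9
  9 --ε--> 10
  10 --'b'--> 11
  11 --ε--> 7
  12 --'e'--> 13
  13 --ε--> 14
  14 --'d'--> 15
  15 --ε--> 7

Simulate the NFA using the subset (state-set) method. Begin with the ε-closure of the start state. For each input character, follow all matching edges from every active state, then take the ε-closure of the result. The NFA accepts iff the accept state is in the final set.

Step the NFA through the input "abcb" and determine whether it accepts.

start: ε-closure({0}) = {0,1,2,6,8,12}
'a' @ 1: {3,4,9,10}
'b' @ 2: {1,5,6,7,8,11,12}  (accept∈set)
'c' @ 3: {9,10}
'b' @ 4: {7,11}  (accept∈set)
final: {7,11}; accept 7 in set

Answer: ACCEPT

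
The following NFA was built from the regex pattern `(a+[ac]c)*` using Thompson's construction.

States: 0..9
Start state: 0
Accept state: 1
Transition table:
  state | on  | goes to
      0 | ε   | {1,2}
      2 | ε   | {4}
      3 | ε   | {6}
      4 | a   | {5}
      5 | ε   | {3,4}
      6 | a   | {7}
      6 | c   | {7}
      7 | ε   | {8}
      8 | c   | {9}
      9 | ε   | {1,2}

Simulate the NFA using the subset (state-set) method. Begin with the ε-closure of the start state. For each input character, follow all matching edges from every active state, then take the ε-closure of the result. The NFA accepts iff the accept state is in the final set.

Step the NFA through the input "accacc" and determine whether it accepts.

start: ε-closure({0}) = {0,1,2,4}
'a' @ 1: {3,4,5,6}
'c' @ 2: {7,8}
'c' @ 3: {1,2,4,9}  (accept∈set)
'a' @ 4: {3,4,5,6}
'c' @ 5: {7,8}
'c' @ 6: {1,2,4,9}  (accept∈set)
after full input: {1,2,4,9}  (accept=1 in)

Answer: ACCEPT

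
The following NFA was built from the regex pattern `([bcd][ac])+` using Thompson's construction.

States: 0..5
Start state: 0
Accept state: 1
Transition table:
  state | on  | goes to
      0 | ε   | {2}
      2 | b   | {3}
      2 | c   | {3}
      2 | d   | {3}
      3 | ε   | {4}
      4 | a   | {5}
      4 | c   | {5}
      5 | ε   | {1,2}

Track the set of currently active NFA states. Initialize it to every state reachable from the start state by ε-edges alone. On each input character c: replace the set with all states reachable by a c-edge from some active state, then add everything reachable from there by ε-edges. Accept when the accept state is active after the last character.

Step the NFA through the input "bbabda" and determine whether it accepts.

S₀ = ε-closure({0}) = {0,2}
'b' @ 1: {3,4}
'b' @ 2: {}  — state set empty
rest 'abda' ignored (set empty)
after full input: {}  (accept=1 not in)

Answer: REJECT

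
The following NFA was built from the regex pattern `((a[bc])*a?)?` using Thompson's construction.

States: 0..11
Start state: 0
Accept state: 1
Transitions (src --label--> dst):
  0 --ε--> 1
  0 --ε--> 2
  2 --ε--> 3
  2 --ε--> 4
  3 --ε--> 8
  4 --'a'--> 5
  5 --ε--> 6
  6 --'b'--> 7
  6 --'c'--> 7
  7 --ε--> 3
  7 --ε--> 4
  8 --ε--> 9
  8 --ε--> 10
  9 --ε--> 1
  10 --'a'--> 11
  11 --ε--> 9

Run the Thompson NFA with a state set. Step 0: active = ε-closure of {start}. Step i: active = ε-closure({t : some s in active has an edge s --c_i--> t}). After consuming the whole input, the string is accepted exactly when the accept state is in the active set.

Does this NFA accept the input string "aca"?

Answer: ACCEPT

Trace:
S₀ = ε-closure({0}) = {0,1,2,3,4,8,9,10}
'a' @ 1: {1,5,6,9,11}  [accepting]
'c' @ 2: {1,3,4,7,8,9,10}  [accepting]
'a' @ 3: {1,5,6,9,11}  [accepting]
end set {1,5,6,9,11} — state 1 in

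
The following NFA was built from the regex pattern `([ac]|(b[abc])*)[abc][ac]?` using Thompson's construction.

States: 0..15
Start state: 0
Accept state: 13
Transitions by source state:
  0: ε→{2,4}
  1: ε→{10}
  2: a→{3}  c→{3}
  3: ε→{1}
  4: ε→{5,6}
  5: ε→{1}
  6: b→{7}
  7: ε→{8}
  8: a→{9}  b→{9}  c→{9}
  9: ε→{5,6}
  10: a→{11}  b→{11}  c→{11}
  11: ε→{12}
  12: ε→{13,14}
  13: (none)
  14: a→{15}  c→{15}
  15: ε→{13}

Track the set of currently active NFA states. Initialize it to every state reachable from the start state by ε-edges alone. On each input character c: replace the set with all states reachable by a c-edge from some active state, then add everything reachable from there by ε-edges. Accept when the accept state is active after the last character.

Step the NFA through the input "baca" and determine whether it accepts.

Answer: ACCEPT

Derivation:
S₀ = ε-closure({0}) = {0,1,2,4,5,6,10}
'b' @ 1: {7,8,11,12,13,14}  ✓accept
'a' @ 2: {1,5,6,9,10,13,15}  ✓accept
'c' @ 3: {11,12,13,14}  ✓accept
'a' @ 4: {13,15}  ✓accept
final: {13,15}; accept 13 in set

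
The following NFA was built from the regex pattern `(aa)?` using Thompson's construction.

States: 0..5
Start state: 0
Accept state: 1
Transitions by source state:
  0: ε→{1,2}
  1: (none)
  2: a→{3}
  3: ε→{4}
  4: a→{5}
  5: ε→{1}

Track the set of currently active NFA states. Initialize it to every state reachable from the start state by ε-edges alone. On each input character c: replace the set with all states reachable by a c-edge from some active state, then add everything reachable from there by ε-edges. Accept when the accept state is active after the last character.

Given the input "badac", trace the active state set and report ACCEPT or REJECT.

Answer: REJECT

Steps:
S₀ = ε-closure({0}) = {0,1,2}
'b' @ 1: {}  — dead — no transitions
rest 'adac' ignored (set empty)
end set {} — state 1 not in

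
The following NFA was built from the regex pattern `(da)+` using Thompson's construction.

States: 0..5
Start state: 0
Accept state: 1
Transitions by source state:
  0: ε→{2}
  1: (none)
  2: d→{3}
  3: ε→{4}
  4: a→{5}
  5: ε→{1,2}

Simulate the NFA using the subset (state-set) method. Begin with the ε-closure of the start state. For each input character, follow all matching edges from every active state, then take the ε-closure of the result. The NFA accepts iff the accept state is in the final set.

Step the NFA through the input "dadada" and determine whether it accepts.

initial (ε-close {0}): {0,2}
'd' @ 1: {3,4}
'a' @ 2: {1,2,5}  ✓accept
'd' @ 3: {3,4}
'a' @ 4: {1,2,5}  ✓accept
'd' @ 5: {3,4}
'a' @ 6: {1,2,5}  ✓accept
end set {1,2,5} — state 1 in

Answer: ACCEPT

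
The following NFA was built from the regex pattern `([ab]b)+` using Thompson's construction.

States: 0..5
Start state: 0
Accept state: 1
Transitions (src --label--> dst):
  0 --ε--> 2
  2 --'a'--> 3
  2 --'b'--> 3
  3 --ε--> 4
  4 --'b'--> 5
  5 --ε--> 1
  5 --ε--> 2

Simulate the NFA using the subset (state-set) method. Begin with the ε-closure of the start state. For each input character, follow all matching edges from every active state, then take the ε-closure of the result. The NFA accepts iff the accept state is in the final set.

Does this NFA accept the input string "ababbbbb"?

start: ε-closure({0}) = {0,2}
'a' @ 1: {3,4}
'b' @ 2: {1,2,5}  ✓accept
'a' @ 3: {3,4}
'b' @ 4: {1,2,5}  ✓accept
'b' @ 5: {3,4}
'b' @ 6: {1,2,5}  ✓accept
'b' @ 7: {3,4}
'b' @ 8: {1,2,5}  ✓accept
end set {1,2,5} — state 1 in

Answer: ACCEPT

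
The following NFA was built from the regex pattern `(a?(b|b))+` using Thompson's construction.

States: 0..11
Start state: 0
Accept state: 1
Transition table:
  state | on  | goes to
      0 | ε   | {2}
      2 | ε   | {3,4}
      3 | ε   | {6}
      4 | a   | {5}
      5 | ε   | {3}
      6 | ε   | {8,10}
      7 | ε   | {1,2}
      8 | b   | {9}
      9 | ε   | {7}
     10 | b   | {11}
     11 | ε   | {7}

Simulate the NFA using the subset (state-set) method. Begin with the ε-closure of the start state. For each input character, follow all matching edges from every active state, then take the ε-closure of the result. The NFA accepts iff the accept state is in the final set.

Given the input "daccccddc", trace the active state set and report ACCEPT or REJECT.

Answer: REJECT

Derivation:
start: ε-closure({0}) = {0,2,3,4,6,8,10}
'd' @ 1: {}  — no active states
rest 'accccddc' ignored (set empty)
final: {}; accept 1 not in set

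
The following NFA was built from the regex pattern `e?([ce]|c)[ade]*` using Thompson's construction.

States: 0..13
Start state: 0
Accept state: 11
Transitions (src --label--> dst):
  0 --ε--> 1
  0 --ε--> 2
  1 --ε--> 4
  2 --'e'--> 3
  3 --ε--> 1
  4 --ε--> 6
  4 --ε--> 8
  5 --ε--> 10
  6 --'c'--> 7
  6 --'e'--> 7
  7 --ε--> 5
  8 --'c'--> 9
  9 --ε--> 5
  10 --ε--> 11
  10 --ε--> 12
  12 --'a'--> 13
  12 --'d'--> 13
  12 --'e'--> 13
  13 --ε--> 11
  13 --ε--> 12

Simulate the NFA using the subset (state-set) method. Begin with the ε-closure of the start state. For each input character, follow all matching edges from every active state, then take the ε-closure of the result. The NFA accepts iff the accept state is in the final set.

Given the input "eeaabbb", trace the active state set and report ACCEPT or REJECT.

initial (ε-close {0}): {0,1,2,4,6,8}
'e' @ 1: {1,3,4,5,6,7,8,10,11,12}  ✓accept
'e' @ 2: {5,7,10,11,12,13}  ✓accept
'a' @ 3: {11,12,13}  ✓accept
'a' @ 4: {11,12,13}  ✓accept
'b' @ 5: {}  — dead — no transitions
rest 'bb' ignored (set empty)
final: {}; accept 11 not in set

Answer: REJECT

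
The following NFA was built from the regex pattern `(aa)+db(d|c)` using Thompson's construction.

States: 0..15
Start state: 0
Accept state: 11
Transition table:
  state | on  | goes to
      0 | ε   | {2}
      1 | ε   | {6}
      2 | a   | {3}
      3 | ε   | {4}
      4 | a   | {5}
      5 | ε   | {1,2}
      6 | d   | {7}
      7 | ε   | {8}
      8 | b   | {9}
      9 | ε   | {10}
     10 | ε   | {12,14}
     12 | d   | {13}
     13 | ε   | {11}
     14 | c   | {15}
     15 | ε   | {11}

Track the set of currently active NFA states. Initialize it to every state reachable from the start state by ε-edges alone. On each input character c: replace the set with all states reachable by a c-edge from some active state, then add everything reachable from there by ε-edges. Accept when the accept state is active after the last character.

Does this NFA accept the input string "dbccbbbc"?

start: ε-closure({0}) = {0,2}
'd' @ 1: {}  — state set empty
rest 'bccbbbc' ignored (set empty)
after full input: {}  (accept=11 not in)

Answer: REJECT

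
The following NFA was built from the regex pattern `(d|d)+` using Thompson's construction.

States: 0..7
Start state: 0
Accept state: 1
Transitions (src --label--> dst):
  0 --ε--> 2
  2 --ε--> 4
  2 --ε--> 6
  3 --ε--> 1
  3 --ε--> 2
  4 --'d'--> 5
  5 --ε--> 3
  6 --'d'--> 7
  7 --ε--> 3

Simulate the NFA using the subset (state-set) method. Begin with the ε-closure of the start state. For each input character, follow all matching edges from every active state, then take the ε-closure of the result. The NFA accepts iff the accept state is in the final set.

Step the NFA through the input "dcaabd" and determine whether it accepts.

S₀ = ε-closure({0}) = {0,2,4,6}
'd' @ 1: {1,2,3,4,5,6,7}  ✓accept
'c' @ 2: {}  — state set empty
rest 'aabd' ignored (set empty)
final: {}; accept 1 not in set

Answer: REJECT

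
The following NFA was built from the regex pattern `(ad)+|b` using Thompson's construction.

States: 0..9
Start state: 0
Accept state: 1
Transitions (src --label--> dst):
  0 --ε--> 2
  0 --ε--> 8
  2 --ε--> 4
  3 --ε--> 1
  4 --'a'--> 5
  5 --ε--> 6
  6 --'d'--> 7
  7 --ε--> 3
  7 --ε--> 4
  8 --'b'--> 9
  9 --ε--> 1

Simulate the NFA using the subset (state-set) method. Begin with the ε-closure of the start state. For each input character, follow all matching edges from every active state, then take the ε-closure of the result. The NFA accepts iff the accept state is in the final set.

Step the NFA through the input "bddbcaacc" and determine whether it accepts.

Answer: REJECT

Derivation:
start: ε-closure({0}) = {0,2,4,8}
'b' @ 1: {1,9}  [accepting]
'd' @ 2: {}  — dead — no transitions
rest 'dbcaacc' ignored (set empty)
after full input: {}  (accept=1 not in)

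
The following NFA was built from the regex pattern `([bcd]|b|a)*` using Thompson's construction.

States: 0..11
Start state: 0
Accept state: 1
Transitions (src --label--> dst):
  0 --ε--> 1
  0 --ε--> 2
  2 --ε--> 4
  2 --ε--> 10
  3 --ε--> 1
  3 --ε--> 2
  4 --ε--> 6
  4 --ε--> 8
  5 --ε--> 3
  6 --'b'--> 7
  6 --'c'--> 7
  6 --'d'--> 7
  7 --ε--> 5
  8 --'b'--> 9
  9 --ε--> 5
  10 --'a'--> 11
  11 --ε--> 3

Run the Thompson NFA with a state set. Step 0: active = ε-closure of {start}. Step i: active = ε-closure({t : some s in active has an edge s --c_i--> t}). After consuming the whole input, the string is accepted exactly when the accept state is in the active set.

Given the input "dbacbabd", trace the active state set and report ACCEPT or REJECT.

Answer: ACCEPT

Steps:
S₀ = ε-closure({0}) = {0,1,2,4,6,8,10}
'd' @ 1: {1,2,3,4,5,6,7,8,10}  ✓accept
'b' @ 2: {1,2,3,4,5,6,7,8,9,10}  ✓accept
'a' @ 3: {1,2,3,4,6,8,10,11}  ✓accept
'c' @ 4: {1,2,3,4,5,6,7,8,10}  ✓accept
'b' @ 5: {1,2,3,4,5,6,7,8,9,10}  ✓accept
'a' @ 6: {1,2,3,4,6,8,10,11}  ✓accept
'b' @ 7: {1,2,3,4,5,6,7,8,9,10}  ✓accept
'd' @ 8: {1,2,3,4,5,6,7,8,10}  ✓accept
after full input: {1,2,3,4,5,6,7,8,10}  (accept=1 in)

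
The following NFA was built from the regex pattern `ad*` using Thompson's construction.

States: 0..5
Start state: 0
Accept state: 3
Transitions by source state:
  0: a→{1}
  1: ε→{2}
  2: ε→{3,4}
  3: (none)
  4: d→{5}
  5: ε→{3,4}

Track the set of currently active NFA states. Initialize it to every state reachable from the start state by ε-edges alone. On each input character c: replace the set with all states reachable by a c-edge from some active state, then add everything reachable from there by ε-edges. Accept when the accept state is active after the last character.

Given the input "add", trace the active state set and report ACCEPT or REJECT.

S₀ = ε-closure({0}) = {0}
'a' @ 1: {1,2,3,4}  [accepting]
'd' @ 2: {3,4,5}  [accepting]
'd' @ 3: {3,4,5}  [accepting]
end set {3,4,5} — state 3 in

Answer: ACCEPT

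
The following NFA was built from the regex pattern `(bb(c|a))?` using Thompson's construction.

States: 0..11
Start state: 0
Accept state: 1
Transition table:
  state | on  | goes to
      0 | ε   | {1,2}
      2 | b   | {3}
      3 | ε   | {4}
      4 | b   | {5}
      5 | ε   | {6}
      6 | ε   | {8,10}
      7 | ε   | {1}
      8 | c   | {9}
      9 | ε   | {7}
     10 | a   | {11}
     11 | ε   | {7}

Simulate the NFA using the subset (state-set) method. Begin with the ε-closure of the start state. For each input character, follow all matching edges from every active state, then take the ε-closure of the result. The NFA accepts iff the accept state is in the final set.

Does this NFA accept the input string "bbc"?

initial (ε-close {0}): {0,1,2}
'b' @ 1: {3,4}
'b' @ 2: {5,6,8,10}
'c' @ 3: {1,7,9}  ✓accept
final: {1,7,9}; accept 1 in set

Answer: ACCEPT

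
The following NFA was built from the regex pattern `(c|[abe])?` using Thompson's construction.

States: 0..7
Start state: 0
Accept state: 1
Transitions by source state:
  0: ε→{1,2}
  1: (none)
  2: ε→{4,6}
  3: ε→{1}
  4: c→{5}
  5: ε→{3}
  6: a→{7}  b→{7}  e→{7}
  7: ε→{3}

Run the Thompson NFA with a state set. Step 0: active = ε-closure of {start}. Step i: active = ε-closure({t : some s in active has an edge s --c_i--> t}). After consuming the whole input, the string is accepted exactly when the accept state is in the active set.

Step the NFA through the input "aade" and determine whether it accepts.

S₀ = ε-closure({0}) = {0,1,2,4,6}
'a' @ 1: {1,3,7}  ✓accept
'a' @ 2: {}  — no active states
rest 'de' ignored (set empty)
after full input: {}  (accept=1 not in)

Answer: REJECT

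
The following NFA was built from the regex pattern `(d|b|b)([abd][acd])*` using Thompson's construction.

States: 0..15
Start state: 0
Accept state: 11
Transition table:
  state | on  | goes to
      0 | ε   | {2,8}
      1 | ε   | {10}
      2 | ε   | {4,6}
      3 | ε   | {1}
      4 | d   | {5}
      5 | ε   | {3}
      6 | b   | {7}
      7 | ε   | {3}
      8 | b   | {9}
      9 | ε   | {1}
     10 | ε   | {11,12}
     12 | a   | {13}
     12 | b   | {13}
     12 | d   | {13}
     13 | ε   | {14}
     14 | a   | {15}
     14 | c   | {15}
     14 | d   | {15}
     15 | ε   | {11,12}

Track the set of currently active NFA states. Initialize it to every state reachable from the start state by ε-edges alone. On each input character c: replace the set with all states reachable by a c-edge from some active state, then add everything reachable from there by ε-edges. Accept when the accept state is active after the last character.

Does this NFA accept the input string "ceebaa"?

start: ε-closure({0}) = {0,2,4,6,8}
'c' @ 1: {}  — state set empty
rest 'eebaa' ignored (set empty)
after full input: {}  (accept=11 not in)

Answer: REJECT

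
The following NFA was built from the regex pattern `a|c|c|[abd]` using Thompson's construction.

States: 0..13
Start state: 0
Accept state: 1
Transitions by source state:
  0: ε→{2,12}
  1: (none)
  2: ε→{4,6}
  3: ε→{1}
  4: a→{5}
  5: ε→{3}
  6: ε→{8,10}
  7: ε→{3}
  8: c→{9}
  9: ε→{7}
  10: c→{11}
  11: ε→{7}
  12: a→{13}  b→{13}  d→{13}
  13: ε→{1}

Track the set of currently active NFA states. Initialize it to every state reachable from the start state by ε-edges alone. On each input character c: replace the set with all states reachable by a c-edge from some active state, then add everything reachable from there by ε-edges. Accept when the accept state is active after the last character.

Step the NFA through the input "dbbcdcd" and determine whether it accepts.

Answer: REJECT

Steps:
initial (ε-close {0}): {0,2,4,6,8,10,12}
'd' @ 1: {1,13}  [accepting]
'b' @ 2: {}  — no active states
rest 'bcdcd' ignored (set empty)
after full input: {}  (accept=1 not in)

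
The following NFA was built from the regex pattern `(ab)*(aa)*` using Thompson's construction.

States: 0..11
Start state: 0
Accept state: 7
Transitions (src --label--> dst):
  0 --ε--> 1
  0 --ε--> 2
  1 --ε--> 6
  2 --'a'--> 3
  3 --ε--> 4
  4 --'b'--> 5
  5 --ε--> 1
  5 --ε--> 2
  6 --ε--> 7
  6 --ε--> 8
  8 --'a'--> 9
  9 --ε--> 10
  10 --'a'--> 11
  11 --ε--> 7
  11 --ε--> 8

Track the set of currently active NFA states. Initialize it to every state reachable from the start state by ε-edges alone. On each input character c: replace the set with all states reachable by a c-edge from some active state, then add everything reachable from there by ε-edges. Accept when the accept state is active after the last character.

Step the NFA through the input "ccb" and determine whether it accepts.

Answer: REJECT

Steps:
start: ε-closure({0}) = {0,1,2,6,7,8}
'c' @ 1: {}  — state set empty
rest 'cb' ignored (set empty)
after full input: {}  (accept=7 not in)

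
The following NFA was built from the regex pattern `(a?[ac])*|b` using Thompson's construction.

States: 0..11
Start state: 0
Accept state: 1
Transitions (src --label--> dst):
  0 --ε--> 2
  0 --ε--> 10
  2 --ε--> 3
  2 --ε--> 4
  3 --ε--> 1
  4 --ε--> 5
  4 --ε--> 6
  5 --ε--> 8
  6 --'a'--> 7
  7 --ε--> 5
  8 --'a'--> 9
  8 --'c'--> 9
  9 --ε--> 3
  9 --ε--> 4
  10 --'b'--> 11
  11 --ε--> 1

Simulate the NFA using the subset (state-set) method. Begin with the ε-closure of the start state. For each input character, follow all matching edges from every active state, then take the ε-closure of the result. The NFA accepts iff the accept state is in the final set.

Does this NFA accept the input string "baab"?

start: ε-closure({0}) = {0,1,2,3,4,5,6,8,10}
'b' @ 1: {1,11}  [accepting]
'a' @ 2: {}  — state set empty
rest 'ab' ignored (set empty)
after full input: {}  (accept=1 not in)

Answer: REJECT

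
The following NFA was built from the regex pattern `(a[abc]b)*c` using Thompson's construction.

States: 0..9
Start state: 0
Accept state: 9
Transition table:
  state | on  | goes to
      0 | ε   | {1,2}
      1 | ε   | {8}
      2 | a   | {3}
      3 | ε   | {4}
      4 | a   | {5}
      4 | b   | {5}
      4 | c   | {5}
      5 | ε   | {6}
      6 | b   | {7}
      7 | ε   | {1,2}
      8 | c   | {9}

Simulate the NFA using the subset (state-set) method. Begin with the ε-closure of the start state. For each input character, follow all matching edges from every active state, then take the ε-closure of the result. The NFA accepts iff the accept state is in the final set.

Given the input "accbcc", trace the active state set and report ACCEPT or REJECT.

initial (ε-close {0}): {0,1,2,8}
'a' @ 1: {3,4}
'c' @ 2: {5,6}
'c' @ 3: {}  — no active states
rest 'bcc' ignored (set empty)
end set {} — state 9 not in

Answer: REJECT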